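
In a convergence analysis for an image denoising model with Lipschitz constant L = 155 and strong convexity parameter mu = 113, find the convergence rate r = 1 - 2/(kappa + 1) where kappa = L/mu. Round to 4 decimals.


Step 1: Compute the condition number.
kappa = L/mu = 155/113 = 1.3717
Step 2: Compute the convergence rate.
r = 1 - 2/(kappa + 1) = 1 - 2*mu/(L + mu) = (L - mu)/(L + mu) = 42/268 = 0.1567


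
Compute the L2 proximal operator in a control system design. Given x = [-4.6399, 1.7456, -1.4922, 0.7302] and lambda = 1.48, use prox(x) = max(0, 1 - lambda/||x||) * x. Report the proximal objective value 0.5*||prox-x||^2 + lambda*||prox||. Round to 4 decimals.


Step 1: Compute ||x||.
||x|| = 5.2284
Step 2: Compute scaling factor.
scale = max(0, 1 - 1.48/5.2284) = 0.7169
Step 3: prox(x) = [-3.3265, 1.2515, -1.0698, 0.5235]
||prox(x)|| = 3.7484
Step 4: Proximal objective.
0.5*||prox-x||^2 = 1.0952
lambda*||prox|| = 5.5476
Total = 6.6428


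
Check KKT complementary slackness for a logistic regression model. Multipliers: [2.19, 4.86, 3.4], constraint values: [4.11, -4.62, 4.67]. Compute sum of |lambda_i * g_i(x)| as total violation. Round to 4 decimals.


KKT complementary slackness check:
lambda_1 * g_1 = 2.19 * 4.11 = 9.0009
lambda_2 * g_2 = 4.86 * -4.62 = -22.4532
lambda_3 * g_3 = 3.4 * 4.67 = 15.878
Total violation = 9.0009 + 22.4532 + 15.878 = 47.3321


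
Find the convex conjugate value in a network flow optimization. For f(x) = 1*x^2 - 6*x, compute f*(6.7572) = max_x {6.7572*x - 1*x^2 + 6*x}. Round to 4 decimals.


f*(y) = sup_x {y*x - a*x^2 - b*x} = sup_x {(y-b)*x - a*x^2}
FOC: (y - b) - 2a*x = 0 => x* = (y - b)/(2a)
x* = (6.7572 + 6)/(2*1) = 6.3786
f*(6.7572) = (y-b)^2/(4a) = (6.7572 + 6)^2/(4*1)
= 162.7462/4 = 40.6865


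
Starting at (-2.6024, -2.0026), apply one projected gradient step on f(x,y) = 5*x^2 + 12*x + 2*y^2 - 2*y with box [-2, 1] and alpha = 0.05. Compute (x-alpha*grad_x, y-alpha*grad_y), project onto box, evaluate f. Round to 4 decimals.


Step 1: Compute gradient at (-2.6024, -2.0026).
grad_x = 2*5*-2.6024 + 12 = -14.024
grad_y = 2*2*-2.0026 - 2 = -10.0104
Step 2: Gradient step.
x_raw = -2.6024 - 0.05*-14.024 = -1.9012
y_raw = -2.0026 - 0.05*-10.0104 = -1.5021
Step 3: Project onto [-2, 1].
x_proj = clip(-1.9012) = -1.9012
y_proj = clip(-1.5021) = -1.5021
Step 4: Evaluate f.
f(-1.9012, -1.5021) = 2.7751


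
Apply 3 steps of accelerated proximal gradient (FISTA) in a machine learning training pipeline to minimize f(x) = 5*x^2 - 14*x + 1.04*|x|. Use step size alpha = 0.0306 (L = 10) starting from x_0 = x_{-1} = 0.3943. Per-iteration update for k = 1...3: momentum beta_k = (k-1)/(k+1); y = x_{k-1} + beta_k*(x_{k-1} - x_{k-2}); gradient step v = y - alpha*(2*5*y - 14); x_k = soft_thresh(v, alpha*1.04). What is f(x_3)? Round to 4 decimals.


FISTA on f(x) = 5*x^2 - 14*x + 1.04*|x|
L = 10, alpha = 0.0306
Iteration 1: beta = 0.0, y = 0.3943 + 0.0*(0.3943 - 0.3943) = 0.3943
  grad(y) = -10.057, v = y - alpha*grad = 0.702
  prox(v) = soft_thresh(0.702, 0.0318) = 0.6702
Iteration 2: beta = 0.3333, y = 0.6702 + 0.3333*(0.6702 - 0.3943) = 0.7622
  grad(y) = -6.3781, v = y - alpha*grad = 0.9574
  prox(v) = soft_thresh(0.9574, 0.0318) = 0.9255
Iteration 3: beta = 0.5, y = 0.9255 + 0.5*(0.9255 - 0.6702) = 1.0532
  grad(y) = -3.468, v = y - alpha*grad = 1.1593
  prox(v) = soft_thresh(1.1593, 0.0318) = 1.1275
f(x_3) = 5*1.1275^2 - 14*1.1275 + 1.04*|1.1275| = -8.2561


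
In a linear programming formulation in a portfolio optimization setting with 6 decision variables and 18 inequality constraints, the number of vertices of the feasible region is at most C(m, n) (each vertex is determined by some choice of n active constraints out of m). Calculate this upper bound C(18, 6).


Each vertex corresponds to some choice of n active constraints out of m, so the number of vertices is at most C(m, n) = m! / (n!(m-n)!).
m = 18, n = 6
Numerator: 18 * 17 * 16 * 15 * 14 * 13
Denominator: 6! = 720
C(18, 6) = 18564


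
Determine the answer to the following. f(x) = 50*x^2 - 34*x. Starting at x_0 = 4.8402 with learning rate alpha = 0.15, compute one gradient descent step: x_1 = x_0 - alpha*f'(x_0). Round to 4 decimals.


We compute the gradient at x_0 and apply the update.
f'(x) = 100*x - 34
f'(4.8402) = 100*4.8402 - 34 = 450.02
x_1 = 4.8402 - 0.15*450.02 = -62.6628


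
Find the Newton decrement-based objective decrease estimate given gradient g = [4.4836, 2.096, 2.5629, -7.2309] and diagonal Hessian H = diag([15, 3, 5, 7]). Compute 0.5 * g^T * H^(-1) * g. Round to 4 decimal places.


Step 1: H is diagonal, so H^(-1) * g = [0.2989, 0.6987, 0.5126, -1.033].
Step 2: g^T H^(-1) g = sum_i g_i^2 / H_ii
  = (4.4836)^2/15 + (2.096)^2/3 + (2.5629)^2/5 + (-7.2309)^2/7
  = 1.3402 + 1.4644 + 1.3137 + 7.4694 = 11.5877
Step 3: Objective decrease = 0.5 * g^T H^(-1) g = 5.7938


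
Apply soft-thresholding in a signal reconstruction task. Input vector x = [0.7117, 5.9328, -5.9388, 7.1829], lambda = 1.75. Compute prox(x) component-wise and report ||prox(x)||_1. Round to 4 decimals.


Soft-thresholding with lambda = 1.75:
prox(0.7117) = sign(0.7117)*max(|0.7117| - 1.75, 0) = 0.0
prox(5.9328) = sign(5.9328)*max(|5.9328| - 1.75, 0) = 4.1828
prox(-5.9388) = sign(-5.9388)*max(|-5.9388| - 1.75, 0) = -4.1888
prox(7.1829) = sign(7.1829)*max(|7.1829| - 1.75, 0) = 5.4329
prox(x) = [0.0, 4.1828, -4.1888, 5.4329]
||prox(x)||_1 = 0.0 + 4.1828 + 4.1888 + 5.4329 = 13.8045


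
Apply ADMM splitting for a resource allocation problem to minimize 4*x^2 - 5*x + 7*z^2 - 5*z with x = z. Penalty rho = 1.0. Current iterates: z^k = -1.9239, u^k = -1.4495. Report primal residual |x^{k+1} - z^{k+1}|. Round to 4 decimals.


ADMM iteration with rho = 1.0, z^k = -1.9239, u^k = -1.4495
Step 1: x-update.
Minimize 4*x^2 - 5*x + (1.0/2)*(x + 1.9239 - 1.4495)^2
FOC: (2*4 + 1.0)*x = 5 + 1.0*(-1.9239 + 1.4495)
x^{k+1} = 0.5028
Step 2: z-update.
Minimize 7*z^2 - 5*z + (1.0/2)*(0.5028 - z - 1.4495)^2
FOC: (2*7 + 1.0)*z = 5 + 1.0*(0.5028 - 1.4495)
z^{k+1} = 0.2702
Step 3: u-update.
u^{k+1} = -1.4495 + 0.5028 - 0.2702 = -1.2169
Step 4: Primal residual = |0.5028 - 0.2702| = 0.2326


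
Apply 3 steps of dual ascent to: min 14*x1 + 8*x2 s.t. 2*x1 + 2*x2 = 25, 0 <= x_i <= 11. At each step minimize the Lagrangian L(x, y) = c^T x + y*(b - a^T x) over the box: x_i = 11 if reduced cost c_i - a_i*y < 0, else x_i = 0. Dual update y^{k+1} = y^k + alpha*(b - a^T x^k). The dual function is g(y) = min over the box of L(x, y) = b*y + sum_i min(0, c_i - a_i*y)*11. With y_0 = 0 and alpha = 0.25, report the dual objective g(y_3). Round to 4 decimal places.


Dual ascent for LP: min 14*x1 + 8*x2, 2*x1 + 2*x2 = 25, 0 <= x_i <= 11
Step 1: y^k = 0.0, reduced costs: (14.0, 8.0)
  x^k = (0.0, 0.0), subgradient = b - a^T x = 25.0
  y^{k+1} = 0.0 + 0.25*25.0 = 6.25
Step 2: y^k = 6.25, reduced costs: (1.5, -4.5)
  x^k = (0.0, 11.0), subgradient = b - a^T x = 3.0
  y^{k+1} = 6.25 + 0.25*3.0 = 7.0
Step 3: y^k = 7.0, reduced costs: (0.0, -6.0)
  x^k = (0.0, 11.0), subgradient = b - a^T x = 3.0
  y^{k+1} = 7.0 + 0.25*3.0 = 7.75
Dual objective at y_3 = 7.75: reduced costs (-1.5, -7.5), box minimizer x = (11.0, 11.0)
g(y_3) = b*y + (c1 - a1*y)*x1 + (c2 - a2*y)*x2 = 25*7.75 + (-1.5)*11.0 + (-7.5)*11.0 = 193.75 - 16.5 - 82.5 = 94.75


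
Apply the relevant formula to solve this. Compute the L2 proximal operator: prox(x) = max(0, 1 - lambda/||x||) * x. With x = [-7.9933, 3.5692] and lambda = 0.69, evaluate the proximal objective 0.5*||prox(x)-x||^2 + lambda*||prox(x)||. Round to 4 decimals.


Step 1: Compute ||x||.
||x|| = 8.754
Step 2: Compute scaling factor.
scale = max(0, 1 - 0.69/8.754) = 0.9212
Step 3: prox(x) = [-7.3633, 3.2879]
||prox(x)|| = 8.064
Step 4: Proximal objective.
0.5*||prox-x||^2 = 0.2381
lambda*||prox|| = 5.5642
Total = 5.8022


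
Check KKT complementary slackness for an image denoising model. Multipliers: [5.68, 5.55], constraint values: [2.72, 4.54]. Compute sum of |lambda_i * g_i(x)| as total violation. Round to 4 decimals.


KKT complementary slackness check:
lambda_1 * g_1 = 5.68 * 2.72 = 15.4496
lambda_2 * g_2 = 5.55 * 4.54 = 25.197
Total violation = 15.4496 + 25.197 = 40.6466


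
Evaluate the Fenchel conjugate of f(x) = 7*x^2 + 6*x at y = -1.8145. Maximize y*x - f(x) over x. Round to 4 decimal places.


f*(y) = sup_x {y*x - a*x^2 - b*x} = sup_x {(y-b)*x - a*x^2}
FOC: (y - b) - 2a*x = 0 => x* = (y - b)/(2a)
x* = (-1.8145 - 6)/(2*7) = -0.5582
f*(-1.8145) = (y-b)^2/(4a) = (-1.8145 - 6)^2/(4*7)
= 61.0664/28 = 2.1809


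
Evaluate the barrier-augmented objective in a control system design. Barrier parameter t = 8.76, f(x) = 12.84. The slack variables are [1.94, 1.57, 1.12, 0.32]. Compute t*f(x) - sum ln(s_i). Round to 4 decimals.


Step 1: Compute log-barrier.
ln values: [0.6627, 0.4511, 0.1133, -1.1394]
phi = -(0.6627 + 0.4511 + 0.1133 - 1.1394) = -0.0877
Step 2: Compute augmented objective.
t*f(x) = 8.76*12.84 = 112.4784
Total = 112.4784 - 0.0877 = 112.3907


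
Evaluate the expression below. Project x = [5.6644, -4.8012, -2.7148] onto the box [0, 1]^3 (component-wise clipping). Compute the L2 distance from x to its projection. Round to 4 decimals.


Project each component onto [0, 1].
clip(5.6644) = 1.0, clip(-4.8012) = 0.0, clip(-2.7148) = 0.0
Projection = [1.0, 0.0, 0.0]
Squared diffs: [21.7566, 23.0515, 7.3701]
Distance = sqrt(52.1782) = 7.2235


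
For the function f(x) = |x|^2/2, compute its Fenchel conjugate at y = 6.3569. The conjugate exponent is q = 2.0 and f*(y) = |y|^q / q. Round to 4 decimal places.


The conjugate exponent q satisfies 1/p + 1/q = 1.
p = 2, so q = 2/(2 - 1) = 2.0
|y|^q = 6.3569^2.0 = 40.4102
f*(6.3569) = 40.4102 / 2.0 = 20.2051


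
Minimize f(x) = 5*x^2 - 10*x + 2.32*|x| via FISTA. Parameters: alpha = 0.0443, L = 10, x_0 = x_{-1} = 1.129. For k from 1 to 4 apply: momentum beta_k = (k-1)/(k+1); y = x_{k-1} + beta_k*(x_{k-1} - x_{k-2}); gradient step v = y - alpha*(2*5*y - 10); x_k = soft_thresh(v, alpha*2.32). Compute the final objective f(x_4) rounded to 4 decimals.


FISTA on f(x) = 5*x^2 - 10*x + 2.32*|x|
L = 10, alpha = 0.0443
Iteration 1: beta = 0.0, y = 1.129 + 0.0*(1.129 - 1.129) = 1.129
  grad(y) = 1.29, v = y - alpha*grad = 1.0719
  prox(v) = soft_thresh(1.0719, 0.1028) = 0.9691
Iteration 2: beta = 0.3333, y = 0.9691 + 0.3333*(0.9691 - 1.129) = 0.9158
  grad(y) = -0.8423, v = y - alpha*grad = 0.9531
  prox(v) = soft_thresh(0.9531, 0.1028) = 0.8503
Iteration 3: beta = 0.5, y = 0.8503 + 0.5*(0.8503 - 0.9691) = 0.7909
  grad(y) = -2.0908, v = y - alpha*grad = 0.8835
  prox(v) = soft_thresh(0.8835, 0.1028) = 0.7808
Iteration 4: beta = 0.6, y = 0.7808 + 0.6*(0.7808 - 0.8503) = 0.739
  grad(y) = -2.6096, v = y - alpha*grad = 0.8546
  prox(v) = soft_thresh(0.8546, 0.1028) = 0.7519
f(x_4) = 5*0.7519^2 - 10*0.7519 + 2.32*|0.7519| = -2.9478


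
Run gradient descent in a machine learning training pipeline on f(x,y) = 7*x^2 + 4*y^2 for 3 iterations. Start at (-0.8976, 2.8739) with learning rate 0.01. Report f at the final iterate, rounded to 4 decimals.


Gradient descent on f(x,y) = 7*x^2 + 4*y^2.
Starting point: (-0.8976, 2.8739), alpha = 0.01
Step 1: grad_x = 2*7*-0.8976 = -12.5664, grad_y = 2*4*2.8739 = 22.9912
  x_1 = -0.8976 - 0.01*-12.5664 = -0.7719
  y_1 = 2.8739 - 0.01*22.9912 = 2.644
Step 2: grad_x = 2*7*-0.7719 = -10.8071, grad_y = 2*4*2.644 = 21.1519
  x_2 = -0.7719 - 0.01*-10.8071 = -0.6639
  y_2 = 2.644 - 0.01*21.1519 = 2.4325
Step 3: grad_x = 2*7*-0.6639 = -9.2941, grad_y = 2*4*2.4325 = 19.4598
  x_3 = -0.6639 - 0.01*-9.2941 = -0.5709
  y_3 = 2.4325 - 0.01*19.4598 = 2.2379
f(-0.5709, 2.2379) = 7*(-0.5709)^2 + 4*2.2379^2 = 22.314


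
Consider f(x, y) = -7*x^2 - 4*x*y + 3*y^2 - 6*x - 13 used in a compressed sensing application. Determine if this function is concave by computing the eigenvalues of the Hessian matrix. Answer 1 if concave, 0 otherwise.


The Hessian of f(x,y) = -7*x^2 - 4*x*y + 3*y^2 - 6*x - 13 is:
H = [[-14, -4], [-4, 6]]
Trace = -14 + 6 = -8
Determinant = -14*6 - (-4)^2 = -100
Discriminant = (-8)^2 - 4*-100 = 464.0
Eigenvalues: lambda_1 = -14.7703, lambda_2 = 6.7703
The function is not concave.

0


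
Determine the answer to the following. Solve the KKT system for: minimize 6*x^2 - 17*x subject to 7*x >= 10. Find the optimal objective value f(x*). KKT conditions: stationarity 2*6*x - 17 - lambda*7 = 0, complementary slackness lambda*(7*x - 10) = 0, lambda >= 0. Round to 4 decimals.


Step 1: Try lambda = 0 (constraint inactive).
x_unc = 17/(2*6) = 1.4167
Check: 7*1.4167 = 9.9169 < 10 -- violated!
Step 2: Constraint must be active: 7*x = 10
x* = 10/7 = 1.4286 (rounded; the exact value 10/7 is used below)
lambda = (2*6*(10/7) - 17)/7 = 0.0204
Step 3: Compute optimal value.
f(x*) = 6*(10/7)^2 - 17*(10/7) = -12.0408


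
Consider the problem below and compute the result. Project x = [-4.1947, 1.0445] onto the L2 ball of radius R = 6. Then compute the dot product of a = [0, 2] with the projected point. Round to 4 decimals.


Step 1: Compute ||x|| (intermediates to 6 decimals).
||x|| = sqrt((-4.1947)^2 + 1.0445^2) = 4.322787
Step 2: Project.
Since ||x|| <= R, proj = x (no scaling needed).
proj(x) = [-4.1947, 1.0445]
Step 3: Dot product.
a^T * proj(x) = 0*(-4.1947) + 2*1.0445 = 2.089


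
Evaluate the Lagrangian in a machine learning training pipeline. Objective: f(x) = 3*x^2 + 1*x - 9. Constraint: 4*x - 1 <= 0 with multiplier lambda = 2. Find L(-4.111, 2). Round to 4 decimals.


Step 1: Evaluate f(x).
f(-4.111) = 3*(-4.111)^2 + 1*(-4.111) - 9 = 37.59
Step 2: Evaluate g(x).
g(-4.111) = 4*-4.111 - 1 = -17.444
Step 3: Compute Lagrangian.
L = 37.59 + 2*-17.444 = 2.702


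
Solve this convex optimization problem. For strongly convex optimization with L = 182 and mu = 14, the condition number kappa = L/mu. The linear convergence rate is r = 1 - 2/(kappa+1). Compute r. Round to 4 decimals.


Step 1: Compute the condition number.
kappa = L/mu = 182/14 = 13.0
Step 2: Compute the convergence rate.
r = 1 - 2/(kappa + 1) = 1 - 2*mu/(L + mu) = (L - mu)/(L + mu) = 168/196 = 0.8571


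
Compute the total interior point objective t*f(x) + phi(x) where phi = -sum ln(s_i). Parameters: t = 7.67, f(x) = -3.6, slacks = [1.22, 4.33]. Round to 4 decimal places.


Step 1: Compute log-barrier.
ln values: [0.1989, 1.4656]
phi = -(0.1989 + 1.4656) = -1.6644
Step 2: Compute augmented objective.
t*f(x) = 7.67*-3.6 = -27.612
Total = -27.612 - 1.6644 = -29.2764


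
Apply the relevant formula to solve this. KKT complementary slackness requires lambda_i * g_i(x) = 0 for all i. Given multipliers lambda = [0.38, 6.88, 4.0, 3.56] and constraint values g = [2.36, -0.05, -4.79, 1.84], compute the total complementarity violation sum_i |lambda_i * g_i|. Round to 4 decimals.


KKT complementary slackness check:
lambda_1 * g_1 = 0.38 * 2.36 = 0.8968
lambda_2 * g_2 = 6.88 * -0.05 = -0.344
lambda_3 * g_3 = 4.0 * -4.79 = -19.16
lambda_4 * g_4 = 3.56 * 1.84 = 6.5504
Total violation = 0.8968 + 0.344 + 19.16 + 6.5504 = 26.9512


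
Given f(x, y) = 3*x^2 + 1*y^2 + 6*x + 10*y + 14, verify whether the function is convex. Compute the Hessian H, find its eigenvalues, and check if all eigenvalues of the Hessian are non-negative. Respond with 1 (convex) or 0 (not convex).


The Hessian of f(x,y) = 3*x^2 + 1*y^2 + 6*x + 10*y + 14 is:
H = [[6, 0], [0, 2]]
Trace = 6 + 2 = 8
Determinant = 6*2 - (0)^2 = 12
Discriminant = (8)^2 - 4*12 = 16.0
Eigenvalues: lambda_1 = 2.0, lambda_2 = 6.0
The function is convex.

1


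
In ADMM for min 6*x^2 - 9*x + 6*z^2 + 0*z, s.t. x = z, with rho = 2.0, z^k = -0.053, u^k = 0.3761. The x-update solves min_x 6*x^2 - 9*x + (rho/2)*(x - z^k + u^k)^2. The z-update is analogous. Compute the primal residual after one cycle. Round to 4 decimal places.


ADMM iteration with rho = 2.0, z^k = -0.053, u^k = 0.3761
Step 1: x-update.
Minimize 6*x^2 - 9*x + (2.0/2)*(x + 0.053 + 0.3761)^2
FOC: (2*6 + 2.0)*x = 9 + 2.0*(-0.053 - 0.3761)
x^{k+1} = 0.5816
Step 2: z-update.
Minimize 6*z^2 + 0*z + (2.0/2)*(0.5816 - z + 0.3761)^2
FOC: (2*6 + 2.0)*z = 0 + 2.0*(0.5816 + 0.3761)
z^{k+1} = 0.1368
Step 3: u-update.
u^{k+1} = 0.3761 + 0.5816 - 0.1368 = 0.8208
Step 4: Primal residual = |0.5816 - 0.1368| = 0.4447


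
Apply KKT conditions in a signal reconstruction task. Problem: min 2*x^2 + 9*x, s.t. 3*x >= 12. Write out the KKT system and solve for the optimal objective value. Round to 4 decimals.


Step 1: Try lambda = 0 (constraint inactive).
x_unc = -9/(2*2) = -2.25
Check: 3*-2.25 = -6.75 < 12 -- violated!
Step 2: Constraint must be active: 3*x = 12
x* = 12/3 = 4.0
lambda = (2*2*4.0 + 9)/3 = 8.3333
Step 3: Compute optimal value.
f(x*) = 2*4.0^2 + 9*4.0 = 68.0


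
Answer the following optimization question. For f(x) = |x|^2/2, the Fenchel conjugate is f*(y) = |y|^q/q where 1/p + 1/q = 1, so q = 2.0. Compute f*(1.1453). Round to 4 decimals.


The conjugate exponent q satisfies 1/p + 1/q = 1.
p = 2, so q = 2/(2 - 1) = 2.0
|y|^q = 1.1453^2.0 = 1.3117
f*(1.1453) = 1.3117 / 2.0 = 0.6559


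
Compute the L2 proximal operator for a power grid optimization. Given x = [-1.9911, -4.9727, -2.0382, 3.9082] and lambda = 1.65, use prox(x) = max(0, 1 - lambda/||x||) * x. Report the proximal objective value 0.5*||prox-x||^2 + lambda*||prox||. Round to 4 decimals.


Step 1: Compute ||x||.
||x|| = 6.9369
Step 2: Compute scaling factor.
scale = max(0, 1 - 1.65/6.9369) = 0.7621
Step 3: prox(x) = [-1.5175, -3.7899, -1.5534, 2.9786]
||prox(x)|| = 5.2869
Step 4: Proximal objective.
0.5*||prox-x||^2 = 1.3613
lambda*||prox|| = 8.7234
Total = 10.0846


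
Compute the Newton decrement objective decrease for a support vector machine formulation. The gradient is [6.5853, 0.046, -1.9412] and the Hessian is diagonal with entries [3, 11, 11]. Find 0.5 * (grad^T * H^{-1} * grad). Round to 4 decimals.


Step 1: H is diagonal, so H^(-1) * g = [2.1951, 0.0042, -0.1765].
Step 2: g^T H^(-1) g = sum_i g_i^2 / H_ii
  = (6.5853)^2/3 + (0.046)^2/11 + (-1.9412)^2/11
  = 14.4554 + 0.0002 + 0.3426 = 14.7982
Step 3: Objective decrease = 0.5 * g^T H^(-1) g = 7.3991


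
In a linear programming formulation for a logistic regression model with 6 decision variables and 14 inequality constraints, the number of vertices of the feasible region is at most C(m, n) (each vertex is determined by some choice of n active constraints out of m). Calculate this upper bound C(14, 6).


Each vertex corresponds to some choice of n active constraints out of m, so the number of vertices is at most C(m, n) = m! / (n!(m-n)!).
m = 14, n = 6
Numerator: 14 * 13 * 12 * 11 * 10 * 9
Denominator: 6! = 720
C(14, 6) = 3003


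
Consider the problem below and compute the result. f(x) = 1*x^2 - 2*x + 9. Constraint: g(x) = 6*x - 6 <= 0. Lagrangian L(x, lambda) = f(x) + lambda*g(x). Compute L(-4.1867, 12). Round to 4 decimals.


Step 1: Evaluate f(x).
f(-4.1867) = 1*(-4.1867)^2 - 2*(-4.1867) + 9 = 34.9019
Step 2: Evaluate g(x).
g(-4.1867) = 6*-4.1867 - 6 = -31.1202
Step 3: Compute Lagrangian.
L = 34.9019 + 12*-31.1202 = -338.5405


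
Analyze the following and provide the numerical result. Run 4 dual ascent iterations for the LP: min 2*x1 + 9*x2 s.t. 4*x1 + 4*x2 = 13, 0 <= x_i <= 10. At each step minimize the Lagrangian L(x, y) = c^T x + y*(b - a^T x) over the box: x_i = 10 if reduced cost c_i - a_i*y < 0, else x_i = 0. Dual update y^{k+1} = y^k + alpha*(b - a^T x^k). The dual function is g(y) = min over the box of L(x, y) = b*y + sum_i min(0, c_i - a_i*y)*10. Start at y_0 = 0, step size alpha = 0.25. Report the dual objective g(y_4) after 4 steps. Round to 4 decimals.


Dual ascent for LP: min 2*x1 + 9*x2, 4*x1 + 4*x2 = 13, 0 <= x_i <= 10
Step 1: y^k = 0.0, reduced costs: (2.0, 9.0)
  x^k = (0.0, 0.0), subgradient = b - a^T x = 13.0
  y^{k+1} = 0.0 + 0.25*13.0 = 3.25
Step 2: y^k = 3.25, reduced costs: (-11.0, -4.0)
  x^k = (10.0, 10.0), subgradient = b - a^T x = -67.0
  y^{k+1} = 3.25 + 0.25*-67.0 = -13.5
Step 3: y^k = -13.5, reduced costs: (56.0, 63.0)
  x^k = (0.0, 0.0), subgradient = b - a^T x = 13.0
  y^{k+1} = -13.5 + 0.25*13.0 = -10.25
Step 4: y^k = -10.25, reduced costs: (43.0, 50.0)
  x^k = (0.0, 0.0), subgradient = b - a^T x = 13.0
  y^{k+1} = -10.25 + 0.25*13.0 = -7.0
Dual objective at y_4 = -7.0: reduced costs (30.0, 37.0), box minimizer x = (0.0, 0.0)
g(y_4) = b*y + (c1 - a1*y)*x1 + (c2 - a2*y)*x2 = 13*(-7.0) + 30.0*0.0 + 37.0*0.0 = -91.0 + 0.0 + 0.0 = -91.0


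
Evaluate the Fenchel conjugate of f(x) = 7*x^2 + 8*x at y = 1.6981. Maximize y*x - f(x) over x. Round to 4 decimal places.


f*(y) = sup_x {y*x - a*x^2 - b*x} = sup_x {(y-b)*x - a*x^2}
FOC: (y - b) - 2a*x = 0 => x* = (y - b)/(2a)
x* = (1.6981 - 8)/(2*7) = -0.4501
f*(1.6981) = (y-b)^2/(4a) = (1.6981 - 8)^2/(4*7)
= 39.7139/28 = 1.4184


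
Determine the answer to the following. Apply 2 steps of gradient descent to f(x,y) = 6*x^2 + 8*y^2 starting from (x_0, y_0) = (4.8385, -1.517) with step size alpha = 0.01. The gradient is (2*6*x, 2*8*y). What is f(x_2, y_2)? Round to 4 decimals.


Gradient descent on f(x,y) = 6*x^2 + 8*y^2.
Starting point: (4.8385, -1.517), alpha = 0.01
Step 1: grad_x = 2*6*4.8385 = 58.062, grad_y = 2*8*-1.517 = -24.272
  x_1 = 4.8385 - 0.01*58.062 = 4.2579
  y_1 = -1.517 - 0.01*-24.272 = -1.2743
Step 2: grad_x = 2*6*4.2579 = 51.0946, grad_y = 2*8*-1.2743 = -20.3885
  x_2 = 4.2579 - 0.01*51.0946 = 3.7469
  y_2 = -1.2743 - 0.01*-20.3885 = -1.0704
f(3.7469, -1.0704) = 6*3.7469^2 + 8*(-1.0704)^2 = 93.4031


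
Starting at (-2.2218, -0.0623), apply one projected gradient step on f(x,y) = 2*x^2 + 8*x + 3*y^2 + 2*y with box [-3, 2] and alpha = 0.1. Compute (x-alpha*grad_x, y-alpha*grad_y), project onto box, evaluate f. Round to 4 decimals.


Step 1: Compute gradient at (-2.2218, -0.0623).
grad_x = 2*2*-2.2218 + 8 = -0.8872
grad_y = 2*3*-0.0623 + 2 = 1.6262
Step 2: Gradient step.
x_raw = -2.2218 - 0.1*-0.8872 = -2.1331
y_raw = -0.0623 - 0.1*1.6262 = -0.2249
Step 3: Project onto [-3, 2].
x_proj = clip(-2.1331) = -2.1331
y_proj = clip(-0.2249) = -0.2249
Step 4: Evaluate f.
f(-2.1331, -0.2249) = -8.2627


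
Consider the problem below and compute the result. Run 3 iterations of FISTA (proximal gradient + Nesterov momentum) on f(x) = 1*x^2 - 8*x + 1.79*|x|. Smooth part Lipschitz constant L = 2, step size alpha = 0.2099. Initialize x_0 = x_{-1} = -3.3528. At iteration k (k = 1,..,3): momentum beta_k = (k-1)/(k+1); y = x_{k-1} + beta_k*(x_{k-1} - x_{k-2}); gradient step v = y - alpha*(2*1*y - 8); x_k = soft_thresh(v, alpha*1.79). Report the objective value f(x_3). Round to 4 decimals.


FISTA on f(x) = 1*x^2 - 8*x + 1.79*|x|
L = 2, alpha = 0.2099
Iteration 1: beta = 0.0, y = -3.3528 + 0.0*(-3.3528 + 3.3528) = -3.3528
  grad(y) = -14.7056, v = y - alpha*grad = -0.2661
  prox(v) = soft_thresh(-0.2661, 0.3757) = 0.0
Iteration 2: beta = 0.3333, y = 0.0 + 0.3333*(0.0 + 3.3528) = 1.1176
  grad(y) = -5.7648, v = y - alpha*grad = 2.3276
  prox(v) = soft_thresh(2.3276, 0.3757) = 1.9519
Iteration 3: beta = 0.5, y = 1.9519 + 0.5*(1.9519 - 0.0) = 2.9279
  grad(y) = -2.1443, v = y - alpha*grad = 3.3779
  prox(v) = soft_thresh(3.3779, 0.3757) = 3.0022
f(x_3) = 1*3.0022^2 - 8*3.0022 + 1.79*|3.0022| = -9.6305


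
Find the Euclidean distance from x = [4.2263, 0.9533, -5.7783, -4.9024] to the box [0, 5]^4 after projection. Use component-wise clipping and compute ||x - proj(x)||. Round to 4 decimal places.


Project each component onto [0, 5].
clip(4.2263) = 4.2263, clip(0.9533) = 0.9533, clip(-5.7783) = 0.0, clip(-4.9024) = 0.0
Projection = [4.2263, 0.9533, 0.0, 0.0]
Squared diffs: [0.0, 0.0, 33.3888, 24.0335]
Distance = sqrt(57.4223) = 7.5777


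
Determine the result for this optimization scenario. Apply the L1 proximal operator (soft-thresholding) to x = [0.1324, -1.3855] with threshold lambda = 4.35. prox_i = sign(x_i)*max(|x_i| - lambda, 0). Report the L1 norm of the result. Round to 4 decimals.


Soft-thresholding with lambda = 4.35:
prox(0.1324) = sign(0.1324)*max(|0.1324| - 4.35, 0) = 0.0
prox(-1.3855) = sign(-1.3855)*max(|-1.3855| - 4.35, 0) = 0.0
prox(x) = [0.0, 0.0]
||prox(x)||_1 = 0.0 + 0.0 = 0.0


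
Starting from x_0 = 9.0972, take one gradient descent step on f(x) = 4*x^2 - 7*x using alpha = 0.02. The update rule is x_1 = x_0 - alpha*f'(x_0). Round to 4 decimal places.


We compute the gradient at x_0 and apply the update.
f'(x) = 8*x - 7
f'(9.0972) = 8*9.0972 - 7 = 65.7776
x_1 = 9.0972 - 0.02*65.7776 = 7.7816


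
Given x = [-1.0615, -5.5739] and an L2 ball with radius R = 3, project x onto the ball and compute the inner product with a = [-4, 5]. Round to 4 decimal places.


Step 1: Compute ||x|| (intermediates to 6 decimals).
||x|| = sqrt((-1.0615)^2 + (-5.5739)^2) = 5.674076
Step 2: Project.
Since ||x|| > R, scale = R/||x|| = 3/5.674076 = 0.52872, proj(x) = scale * x
proj(x) = [-0.561236, -2.947032]
Step 3: Dot product.
a^T * proj(x) = -4*(-0.561236) + 5*(-2.947032) = -12.4902


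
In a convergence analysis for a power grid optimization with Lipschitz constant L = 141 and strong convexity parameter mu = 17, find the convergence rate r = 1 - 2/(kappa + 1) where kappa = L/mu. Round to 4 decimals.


Step 1: Compute the condition number.
kappa = L/mu = 141/17 = 8.2941
Step 2: Compute the convergence rate.
r = 1 - 2/(kappa + 1) = 1 - 2*mu/(L + mu) = (L - mu)/(L + mu) = 124/158 = 0.7848


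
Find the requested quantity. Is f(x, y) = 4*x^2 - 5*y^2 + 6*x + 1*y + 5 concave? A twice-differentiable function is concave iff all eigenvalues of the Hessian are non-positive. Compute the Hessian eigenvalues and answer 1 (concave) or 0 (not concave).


The Hessian of f(x,y) = 4*x^2 - 5*y^2 + 6*x + 1*y + 5 is:
H = [[8, 0], [0, -10]]
Trace = 8 - 10 = -2
Determinant = 8*-10 - (0)^2 = -80
Discriminant = (-2)^2 - 4*-80 = 324.0
Eigenvalues: lambda_1 = -10.0, lambda_2 = 8.0
The function is not concave.

0


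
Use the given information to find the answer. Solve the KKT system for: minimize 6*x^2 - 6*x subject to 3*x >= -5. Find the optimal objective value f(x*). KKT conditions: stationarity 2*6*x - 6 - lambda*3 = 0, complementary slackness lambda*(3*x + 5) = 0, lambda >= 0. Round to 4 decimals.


Step 1: Try lambda = 0 (constraint inactive).
Stationarity: 2*6*x - 6 = 0
x* = 6/(2*6) = 0.5
Check constraint: 3*0.5 = 1.5 >= -5 -- satisfied.
Step 2: Compute optimal value.
f(x*) = 6*0.5^2 - 6*0.5 = -1.5


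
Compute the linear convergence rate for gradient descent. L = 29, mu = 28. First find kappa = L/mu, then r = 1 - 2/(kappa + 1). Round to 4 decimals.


Step 1: Compute the condition number.
kappa = L/mu = 29/28 = 1.0357
Step 2: Compute the convergence rate.
r = 1 - 2/(kappa + 1) = 1 - 2*mu/(L + mu) = (L - mu)/(L + mu) = 1/57 = 0.0175


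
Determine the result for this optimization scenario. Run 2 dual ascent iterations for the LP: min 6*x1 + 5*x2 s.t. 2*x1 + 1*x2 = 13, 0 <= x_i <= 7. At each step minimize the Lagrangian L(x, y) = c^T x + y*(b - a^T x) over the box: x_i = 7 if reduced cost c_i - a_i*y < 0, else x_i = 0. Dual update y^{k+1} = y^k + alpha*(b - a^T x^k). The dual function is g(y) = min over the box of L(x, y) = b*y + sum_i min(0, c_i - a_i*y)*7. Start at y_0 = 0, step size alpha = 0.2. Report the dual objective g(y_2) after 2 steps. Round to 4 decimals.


Dual ascent for LP: min 6*x1 + 5*x2, 2*x1 + 1*x2 = 13, 0 <= x_i <= 7
Step 1: y^k = 0.0, reduced costs: (6.0, 5.0)
  x^k = (0.0, 0.0), subgradient = b - a^T x = 13.0
  y^{k+1} = 0.0 + 0.2*13.0 = 2.6
Step 2: y^k = 2.6, reduced costs: (0.8, 2.4)
  x^k = (0.0, 0.0), subgradient = b - a^T x = 13.0
  y^{k+1} = 2.6 + 0.2*13.0 = 5.2
Dual objective at y_2 = 5.2: reduced costs (-4.4, -0.2), box minimizer x = (7.0, 7.0)
g(y_2) = b*y + (c1 - a1*y)*x1 + (c2 - a2*y)*x2 = 13*5.2 + (-4.4)*7.0 + (-0.2)*7.0 = 67.6 - 30.8 - 1.4 = 35.4


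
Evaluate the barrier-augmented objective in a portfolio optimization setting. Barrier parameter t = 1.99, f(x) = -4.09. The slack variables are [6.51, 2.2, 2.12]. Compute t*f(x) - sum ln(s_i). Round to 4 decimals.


Step 1: Compute log-barrier.
ln values: [1.8733, 0.7885, 0.7514]
phi = -(1.8733 + 0.7885 + 0.7514) = -3.4132
Step 2: Compute augmented objective.
t*f(x) = 1.99*-4.09 = -8.1391
Total = -8.1391 - 3.4132 = -11.5523


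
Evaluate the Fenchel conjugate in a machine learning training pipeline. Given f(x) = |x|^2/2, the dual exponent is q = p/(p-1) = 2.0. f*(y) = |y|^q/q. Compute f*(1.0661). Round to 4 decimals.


The conjugate exponent q satisfies 1/p + 1/q = 1.
p = 2, so q = 2/(2 - 1) = 2.0
|y|^q = 1.0661^2.0 = 1.1366
f*(1.0661) = 1.1366 / 2.0 = 0.5683


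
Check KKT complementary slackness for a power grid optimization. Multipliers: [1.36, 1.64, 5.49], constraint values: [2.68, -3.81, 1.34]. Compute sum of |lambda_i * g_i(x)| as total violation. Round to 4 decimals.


KKT complementary slackness check:
lambda_1 * g_1 = 1.36 * 2.68 = 3.6448
lambda_2 * g_2 = 1.64 * -3.81 = -6.2484
lambda_3 * g_3 = 5.49 * 1.34 = 7.3566
Total violation = 3.6448 + 6.2484 + 7.3566 = 17.2498


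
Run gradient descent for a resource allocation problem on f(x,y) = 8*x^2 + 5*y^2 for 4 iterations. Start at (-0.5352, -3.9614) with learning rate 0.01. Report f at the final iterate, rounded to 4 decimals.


Gradient descent on f(x,y) = 8*x^2 + 5*y^2.
Starting point: (-0.5352, -3.9614), alpha = 0.01
Step 1: grad_x = 2*8*-0.5352 = -8.5632, grad_y = 2*5*-3.9614 = -39.614
  x_1 = -0.5352 - 0.01*-8.5632 = -0.4496
  y_1 = -3.9614 - 0.01*-39.614 = -3.5653
Step 2: grad_x = 2*8*-0.4496 = -7.1931, grad_y = 2*5*-3.5653 = -35.6526
  x_2 = -0.4496 - 0.01*-7.1931 = -0.3776
  y_2 = -3.5653 - 0.01*-35.6526 = -3.2087
Step 3: grad_x = 2*8*-0.3776 = -6.0422, grad_y = 2*5*-3.2087 = -32.0873
  x_3 = -0.3776 - 0.01*-6.0422 = -0.3172
  y_3 = -3.2087 - 0.01*-32.0873 = -2.8879
Step 4: grad_x = 2*8*-0.3172 = -5.0754, grad_y = 2*5*-2.8879 = -28.8786
  x_4 = -0.3172 - 0.01*-5.0754 = -0.2665
  y_4 = -2.8879 - 0.01*-28.8786 = -2.5991
f(-0.2665, -2.5991) = 8*(-0.2665)^2 + 5*(-2.5991)^2 = 34.344


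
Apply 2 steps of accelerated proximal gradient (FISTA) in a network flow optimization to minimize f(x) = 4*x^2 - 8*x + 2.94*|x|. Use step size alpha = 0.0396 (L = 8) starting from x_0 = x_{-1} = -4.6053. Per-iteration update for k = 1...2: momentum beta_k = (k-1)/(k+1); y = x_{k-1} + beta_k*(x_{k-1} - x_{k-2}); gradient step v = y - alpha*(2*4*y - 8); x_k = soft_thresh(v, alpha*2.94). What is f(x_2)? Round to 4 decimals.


FISTA on f(x) = 4*x^2 - 8*x + 2.94*|x|
L = 8, alpha = 0.0396
Iteration 1: beta = 0.0, y = -4.6053 + 0.0*(-4.6053 + 4.6053) = -4.6053
  grad(y) = -44.8424, v = y - alpha*grad = -2.8295
  prox(v) = soft_thresh(-2.8295, 0.1164) = -2.7131
Iteration 2: beta = 0.3333, y = -2.7131 + 0.3333*(-2.7131 + 4.6053) = -2.0824
  grad(y) = -24.6591, v = y - alpha*grad = -1.1059
  prox(v) = soft_thresh(-1.1059, 0.1164) = -0.9895
f(x_2) = 4*(-0.9895)^2 - 8*(-0.9895) + 2.94*|-0.9895| = 14.7409


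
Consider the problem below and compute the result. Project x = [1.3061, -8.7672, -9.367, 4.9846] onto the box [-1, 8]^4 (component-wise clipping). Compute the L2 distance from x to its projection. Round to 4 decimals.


Project each component onto [-1, 8].
clip(1.3061) = 1.3061, clip(-8.7672) = -1.0, clip(-9.367) = -1.0, clip(4.9846) = 4.9846
Projection = [1.3061, -1.0, -1.0, 4.9846]
Squared diffs: [0.0, 60.3294, 70.0067, 0.0]
Distance = sqrt(130.3361) = 11.4165


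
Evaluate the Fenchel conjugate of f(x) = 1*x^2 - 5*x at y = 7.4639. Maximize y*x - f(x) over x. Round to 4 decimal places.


f*(y) = sup_x {y*x - a*x^2 - b*x} = sup_x {(y-b)*x - a*x^2}
FOC: (y - b) - 2a*x = 0 => x* = (y - b)/(2a)
x* = (7.4639 + 5)/(2*1) = 6.232
f*(7.4639) = (y-b)^2/(4a) = (7.4639 + 5)^2/(4*1)
= 155.3488/4 = 38.8372


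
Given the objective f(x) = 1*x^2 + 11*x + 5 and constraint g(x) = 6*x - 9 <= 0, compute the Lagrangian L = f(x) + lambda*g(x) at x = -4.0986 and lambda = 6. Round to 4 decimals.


Step 1: Evaluate f(x).
f(-4.0986) = 1*(-4.0986)^2 + 11*(-4.0986) + 5 = -23.2861
Step 2: Evaluate g(x).
g(-4.0986) = 6*-4.0986 - 9 = -33.5916
Step 3: Compute Lagrangian.
L = -23.2861 + 6*-33.5916 = -224.8357


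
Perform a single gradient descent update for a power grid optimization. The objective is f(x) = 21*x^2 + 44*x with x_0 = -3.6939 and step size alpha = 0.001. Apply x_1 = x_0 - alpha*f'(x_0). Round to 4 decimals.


We compute the gradient at x_0 and apply the update.
f'(x) = 42*x + 44
f'(-3.6939) = 42*-3.6939 + 44 = -111.1438
x_1 = -3.6939 - 0.001*-111.1438 = -3.5828


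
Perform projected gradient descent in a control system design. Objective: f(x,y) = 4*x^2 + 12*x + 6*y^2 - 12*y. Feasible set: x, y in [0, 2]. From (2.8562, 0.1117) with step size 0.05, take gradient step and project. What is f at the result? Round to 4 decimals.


Step 1: Compute gradient at (2.8562, 0.1117).
grad_x = 2*4*2.8562 + 12 = 34.8496
grad_y = 2*6*0.1117 - 12 = -10.6596
Step 2: Gradient step.
x_raw = 2.8562 - 0.05*34.8496 = 1.1137
y_raw = 0.1117 - 0.05*-10.6596 = 0.6447
Step 3: Project onto [0, 2].
x_proj = clip(1.1137) = 1.1137
y_proj = clip(0.6447) = 0.6447
Step 4: Evaluate f.
f(1.1137, 0.6447) = 13.0836


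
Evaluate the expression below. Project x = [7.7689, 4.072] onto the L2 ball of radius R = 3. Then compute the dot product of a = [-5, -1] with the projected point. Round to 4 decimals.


Step 1: Compute ||x|| (intermediates to 6 decimals).
||x|| = sqrt(7.7689^2 + 4.072^2) = 8.771373
Step 2: Project.
Since ||x|| > R, scale = R/||x|| = 3/8.771373 = 0.342022, proj(x) = scale * x
proj(x) = [2.657135, 1.392714]
Step 3: Dot product.
a^T * proj(x) = -5*2.657135 - 1*1.392714 = -14.6784


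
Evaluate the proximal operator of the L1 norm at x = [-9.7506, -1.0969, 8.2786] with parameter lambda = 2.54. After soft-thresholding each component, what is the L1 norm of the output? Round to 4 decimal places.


Soft-thresholding with lambda = 2.54:
prox(-9.7506) = sign(-9.7506)*max(|-9.7506| - 2.54, 0) = -7.2106
prox(-1.0969) = sign(-1.0969)*max(|-1.0969| - 2.54, 0) = 0.0
prox(8.2786) = sign(8.2786)*max(|8.2786| - 2.54, 0) = 5.7386
prox(x) = [-7.2106, 0.0, 5.7386]
||prox(x)||_1 = 7.2106 + 0.0 + 5.7386 = 12.9492


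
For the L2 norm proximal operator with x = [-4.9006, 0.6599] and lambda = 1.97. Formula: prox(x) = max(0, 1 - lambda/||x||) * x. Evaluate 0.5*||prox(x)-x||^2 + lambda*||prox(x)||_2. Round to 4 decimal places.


Step 1: Compute ||x||.
||x|| = 4.9448
Step 2: Compute scaling factor.
scale = max(0, 1 - 1.97/4.9448) = 0.6016
Step 3: prox(x) = [-2.9482, 0.397]
||prox(x)|| = 2.9748
Step 4: Proximal objective.
0.5*||prox-x||^2 = 1.9405
lambda*||prox|| = 5.8604
Total = 7.8009


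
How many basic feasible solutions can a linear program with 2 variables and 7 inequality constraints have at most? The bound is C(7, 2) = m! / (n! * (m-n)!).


Each vertex corresponds to some choice of n active constraints out of m, so the number of vertices is at most C(m, n) = m! / (n!(m-n)!).
m = 7, n = 2
Numerator: 7 * 6
Denominator: 2! = 2
C(7, 2) = 21


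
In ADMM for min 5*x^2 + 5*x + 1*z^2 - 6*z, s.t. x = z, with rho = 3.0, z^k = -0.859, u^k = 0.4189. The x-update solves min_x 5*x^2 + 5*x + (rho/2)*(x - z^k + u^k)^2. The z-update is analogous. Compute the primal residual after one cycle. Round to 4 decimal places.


ADMM iteration with rho = 3.0, z^k = -0.859, u^k = 0.4189
Step 1: x-update.
Minimize 5*x^2 + 5*x + (3.0/2)*(x + 0.859 + 0.4189)^2
FOC: (2*5 + 3.0)*x = -5 + 3.0*(-0.859 - 0.4189)
x^{k+1} = -0.6795
Step 2: z-update.
Minimize 1*z^2 - 6*z + (3.0/2)*(-0.6795 - z + 0.4189)^2
FOC: (2*1 + 3.0)*z = 6 + 3.0*(-0.6795 + 0.4189)
z^{k+1} = 1.0436
Step 3: u-update.
u^{k+1} = 0.4189 - 0.6795 - 1.0436 = -1.3042
Step 4: Primal residual = |-0.6795 - 1.0436| = 1.7231


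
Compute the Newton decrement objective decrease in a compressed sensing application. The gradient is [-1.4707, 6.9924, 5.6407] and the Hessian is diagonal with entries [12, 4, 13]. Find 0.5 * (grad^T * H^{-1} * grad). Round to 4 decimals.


Step 1: H is diagonal, so H^(-1) * g = [-0.1226, 1.7481, 0.4339].
Step 2: g^T H^(-1) g = sum_i g_i^2 / H_ii
  = (-1.4707)^2/12 + (6.9924)^2/4 + (5.6407)^2/13
  = 0.1802 + 12.2234 + 2.4475 = 14.8512
Step 3: Objective decrease = 0.5 * g^T H^(-1) g = 7.4256


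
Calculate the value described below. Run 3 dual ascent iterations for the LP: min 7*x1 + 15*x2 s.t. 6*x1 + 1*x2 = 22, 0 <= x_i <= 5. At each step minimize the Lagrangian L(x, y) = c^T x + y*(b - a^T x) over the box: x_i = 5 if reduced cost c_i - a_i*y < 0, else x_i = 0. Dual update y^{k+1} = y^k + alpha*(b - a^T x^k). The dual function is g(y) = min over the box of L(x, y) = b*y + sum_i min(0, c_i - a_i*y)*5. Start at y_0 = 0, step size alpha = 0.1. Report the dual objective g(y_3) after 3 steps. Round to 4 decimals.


Dual ascent for LP: min 7*x1 + 15*x2, 6*x1 + 1*x2 = 22, 0 <= x_i <= 5
Step 1: y^k = 0.0, reduced costs: (7.0, 15.0)
  x^k = (0.0, 0.0), subgradient = b - a^T x = 22.0
  y^{k+1} = 0.0 + 0.1*22.0 = 2.2
Step 2: y^k = 2.2, reduced costs: (-6.2, 12.8)
  x^k = (5.0, 0.0), subgradient = b - a^T x = -8.0
  y^{k+1} = 2.2 + 0.1*-8.0 = 1.4
Step 3: y^k = 1.4, reduced costs: (-1.4, 13.6)
  x^k = (5.0, 0.0), subgradient = b - a^T x = -8.0
  y^{k+1} = 1.4 + 0.1*-8.0 = 0.6
Dual objective at y_3 = 0.6: reduced costs (3.4, 14.4), box minimizer x = (0.0, 0.0)
g(y_3) = b*y + (c1 - a1*y)*x1 + (c2 - a2*y)*x2 = 22*0.6 + 3.4*0.0 + 14.4*0.0 = 13.2 + 0.0 + 0.0 = 13.2


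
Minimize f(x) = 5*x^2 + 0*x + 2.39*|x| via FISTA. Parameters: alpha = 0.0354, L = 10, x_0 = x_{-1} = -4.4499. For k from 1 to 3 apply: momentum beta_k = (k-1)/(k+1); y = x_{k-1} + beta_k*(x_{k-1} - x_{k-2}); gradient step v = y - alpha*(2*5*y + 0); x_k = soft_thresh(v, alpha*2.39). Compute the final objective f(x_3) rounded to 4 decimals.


FISTA on f(x) = 5*x^2 + 0*x + 2.39*|x|
L = 10, alpha = 0.0354
Iteration 1: beta = 0.0, y = -4.4499 + 0.0*(-4.4499 + 4.4499) = -4.4499
  grad(y) = -44.499, v = y - alpha*grad = -2.8746
  prox(v) = soft_thresh(-2.8746, 0.0846) = -2.79
Iteration 2: beta = 0.3333, y = -2.79 + 0.3333*(-2.79 + 4.4499) = -2.2367
  grad(y) = -22.3674, v = y - alpha*grad = -1.4449
  prox(v) = soft_thresh(-1.4449, 0.0846) = -1.3603
Iteration 3: beta = 0.5, y = -1.3603 + 0.5*(-1.3603 + 2.79) = -0.6455
  grad(y) = -6.4548, v = y - alpha*grad = -0.417
  prox(v) = soft_thresh(-0.417, 0.0846) = -0.3324
f(x_3) = 5*(-0.3324)^2 + 0*(-0.3324) + 2.39*|-0.3324| = 1.3467


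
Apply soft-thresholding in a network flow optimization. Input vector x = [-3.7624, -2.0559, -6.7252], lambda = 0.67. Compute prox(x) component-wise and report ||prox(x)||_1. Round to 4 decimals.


Soft-thresholding with lambda = 0.67:
prox(-3.7624) = sign(-3.7624)*max(|-3.7624| - 0.67, 0) = -3.0924
prox(-2.0559) = sign(-2.0559)*max(|-2.0559| - 0.67, 0) = -1.3859
prox(-6.7252) = sign(-6.7252)*max(|-6.7252| - 0.67, 0) = -6.0552
prox(x) = [-3.0924, -1.3859, -6.0552]
||prox(x)||_1 = 3.0924 + 1.3859 + 6.0552 = 10.5335


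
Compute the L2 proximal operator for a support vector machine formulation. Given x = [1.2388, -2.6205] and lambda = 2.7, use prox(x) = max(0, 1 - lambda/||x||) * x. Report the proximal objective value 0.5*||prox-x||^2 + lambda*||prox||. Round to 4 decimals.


Step 1: Compute ||x||.
||x|| = 2.8986
Step 2: Compute scaling factor.
scale = max(0, 1 - 2.7/2.8986) = 0.0685
Step 3: prox(x) = [0.0849, -0.1795]
||prox(x)|| = 0.1986
Step 4: Proximal objective.
0.5*||prox-x||^2 = 3.645
lambda*||prox|| = 0.5362
Total = 4.1811


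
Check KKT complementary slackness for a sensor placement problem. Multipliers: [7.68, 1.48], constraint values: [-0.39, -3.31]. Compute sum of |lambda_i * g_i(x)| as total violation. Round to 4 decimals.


KKT complementary slackness check:
lambda_1 * g_1 = 7.68 * -0.39 = -2.9952
lambda_2 * g_2 = 1.48 * -3.31 = -4.8988
Total violation = 2.9952 + 4.8988 = 7.894


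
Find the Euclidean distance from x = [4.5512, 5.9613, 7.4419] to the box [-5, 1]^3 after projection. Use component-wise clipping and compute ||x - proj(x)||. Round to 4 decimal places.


Project each component onto [-5, 1].
clip(4.5512) = 1.0, clip(5.9613) = 1.0, clip(7.4419) = 1.0
Projection = [1.0, 1.0, 1.0]
Squared diffs: [12.611, 24.6145, 41.4981]
Distance = sqrt(78.7236) = 8.8726


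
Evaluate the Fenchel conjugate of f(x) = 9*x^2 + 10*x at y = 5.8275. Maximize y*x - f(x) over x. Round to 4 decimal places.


f*(y) = sup_x {y*x - a*x^2 - b*x} = sup_x {(y-b)*x - a*x^2}
FOC: (y - b) - 2a*x = 0 => x* = (y - b)/(2a)
x* = (5.8275 - 10)/(2*9) = -0.2318
f*(5.8275) = (y-b)^2/(4a) = (5.8275 - 10)^2/(4*9)
= 17.4098/36 = 0.4836
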